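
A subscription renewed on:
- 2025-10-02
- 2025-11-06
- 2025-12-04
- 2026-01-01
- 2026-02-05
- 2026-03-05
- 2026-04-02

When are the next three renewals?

2026-05-07, 2026-06-04, 2026-07-02

These are Thursdays at 28- or 35-day spacing (35, 28, 28, 35, 28, 28).
The pattern: 1st Thursday of the month.
1st Thursday of May 2026: 2026-05-07.
June 2026 — 1st Thursday is 2026-06-04.
1st Thursday of July 2026: 2026-07-02.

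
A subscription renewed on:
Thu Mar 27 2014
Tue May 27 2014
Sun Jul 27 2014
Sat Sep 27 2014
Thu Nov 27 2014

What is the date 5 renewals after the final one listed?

Each date is the 27th; the gaps (61, 61, 62, 61) track the month lengths.
The rule is the 27th of every 2 months.
January 2015: Tue Jan 27 2015.
March 2015: Fri Mar 27 2015.
Next: May 2015 → Wed May 27 2015.
July 2015: Mon Jul 27 2015.
September 2015: Sun Sep 27 2015.

Sun Sep 27 2015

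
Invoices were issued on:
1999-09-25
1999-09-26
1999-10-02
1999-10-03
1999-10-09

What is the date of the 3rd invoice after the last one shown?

Every event lands on a Saturday or Sunday (gaps cycle 1, 6, 1, 6).
So the schedule is: every Saturday and Sunday.
Next Sunday: 1999-10-10.
Next Saturday: 1999-10-16.
The following Sunday is 1999-10-17.

1999-10-17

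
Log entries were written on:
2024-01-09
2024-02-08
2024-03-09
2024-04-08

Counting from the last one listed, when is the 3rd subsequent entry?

2024-07-07

Gaps between consecutive events: 30, 30, 30 days — a constant 30-day interval.
2024-04-08 + 30 days = 2024-05-08.
2024-05-08 + 30 days = 2024-06-07.
2024-06-07 + 30 days = 2024-07-07.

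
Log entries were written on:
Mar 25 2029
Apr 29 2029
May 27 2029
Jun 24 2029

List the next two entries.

Jul 29 2029, Aug 26 2029

All Sundays; the gaps (35, 28, 28) vary with month length.
This is the last Sunday of each month.
Last Sunday of July 2029: Jul 29 2029.
August 2029 ends with Sunday Aug 26 2029.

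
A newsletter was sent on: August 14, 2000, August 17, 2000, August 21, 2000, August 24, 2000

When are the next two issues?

August 28, 2000; August 31, 2000

Gaps: 3, 4, 3 days — not constant, but cyclic with period 2.
The events fall on every Monday and Thursday.
The following Monday is August 28, 2000.
The following Thursday is August 31, 2000.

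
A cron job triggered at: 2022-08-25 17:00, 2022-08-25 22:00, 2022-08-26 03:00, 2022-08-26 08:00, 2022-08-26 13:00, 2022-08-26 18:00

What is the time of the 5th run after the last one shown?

Spacing: 5, 5, 5, 5, 5 h — constant 5 h.
2022-08-26 18:00 + 5 h = 2022-08-26 23:00.
2022-08-26 23:00 + 5 h = 2022-08-27 04:00.
2022-08-27 04:00 + 5 h = 2022-08-27 09:00.
2022-08-27 09:00 + 5 h = 2022-08-27 14:00.
2022-08-27 14:00 + 5 h = 2022-08-27 19:00.

2022-08-27 19:00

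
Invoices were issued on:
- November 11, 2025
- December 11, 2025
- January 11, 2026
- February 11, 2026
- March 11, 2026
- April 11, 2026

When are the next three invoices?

Each date is the 11th; the gaps (30, 31, 31, 28, 31) track the month lengths.
The rule is the 11th of each month.
May 2026: May 11, 2026.
June 2026: June 11, 2026.
Next: July 2026 → July 11, 2026.

May 11, 2026; June 11, 2026; July 11, 2026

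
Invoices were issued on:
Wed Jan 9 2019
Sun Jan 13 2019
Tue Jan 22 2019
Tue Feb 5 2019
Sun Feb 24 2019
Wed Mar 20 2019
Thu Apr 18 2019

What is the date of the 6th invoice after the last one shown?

Gaps: 4, 9, 14, 19, 24, 29 days — each gap is 5 larger than the previous one.
Next gap: 34 days. Thu Apr 18 2019 + 34 days = Wed May 22 2019.
Next gap: 39 days. Wed May 22 2019 + 39 days = Sun Jun 30 2019.
Next gap: 44 days. Sun Jun 30 2019 + 44 days = Tue Aug 13 2019.
Next gap: 49 days. Tue Aug 13 2019 + 49 days = Tue Oct 1 2019.
Next gap: 54 days. Tue Oct 1 2019 + 54 days = Sun Nov 24 2019.
Next gap: 59 days. Sun Nov 24 2019 + 59 days = Wed Jan 22 2020.

Wed Jan 22 2020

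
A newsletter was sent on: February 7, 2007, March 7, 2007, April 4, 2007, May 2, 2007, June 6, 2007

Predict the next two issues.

July 4, 2007; August 1, 2007

These are Wednesdays at 28- or 35-day spacing (28, 28, 28, 35).
The pattern: 1st Wednesday of the month.
July 2007 — 1st Wednesday is July 4, 2007.
August 2007 — 1st Wednesday is August 1, 2007.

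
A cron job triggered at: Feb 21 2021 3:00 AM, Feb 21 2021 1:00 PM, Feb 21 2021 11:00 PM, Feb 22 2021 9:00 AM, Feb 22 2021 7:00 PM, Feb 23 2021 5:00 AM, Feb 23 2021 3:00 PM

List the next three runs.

Gaps: 10, 10, 10, 10, 10, 10 hours — each event is 10 hours after the previous one.
Feb 23 2021 3:00 PM + 10 h = Feb 24 2021 1:00 AM.
Feb 24 2021 1:00 AM + 10 h = Feb 24 2021 11:00 AM.
Feb 24 2021 11:00 AM + 10 h = Feb 24 2021 9:00 PM.

Feb 24 2021 1:00 AM, Feb 24 2021 11:00 AM, Feb 24 2021 9:00 PM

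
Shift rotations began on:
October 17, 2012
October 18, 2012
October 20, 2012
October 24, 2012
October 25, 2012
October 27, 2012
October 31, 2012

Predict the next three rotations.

Every event lands on a Wednesday or Thursday or Saturday (gaps cycle 1, 2, 4, 1, 2, 4).
So the schedule is: every Wednesday, Thursday and Saturday.
Next Thursday: November 1, 2012.
Next Saturday: November 3, 2012.
The following Wednesday is November 7, 2012.

November 1, 2012; November 3, 2012; November 7, 2012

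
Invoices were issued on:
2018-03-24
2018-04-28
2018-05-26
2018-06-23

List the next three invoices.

Gaps: 35, 28, 28 days — a mix of 28 and 35. Every date is a Saturday.
Each is the 4th Saturday of its month.
July 2018 — 4th Saturday is 2018-07-28.
4th Saturday of August 2018: 2018-08-25.
4th Saturday of September 2018: 2018-09-22.

2018-07-28, 2018-08-25, 2018-09-22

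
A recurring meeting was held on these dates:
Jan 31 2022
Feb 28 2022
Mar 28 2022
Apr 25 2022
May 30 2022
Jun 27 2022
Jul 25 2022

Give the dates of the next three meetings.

Every date is a Monday; gaps 28, 28, 28, 35, 28, 28 days.
Each is the last Monday of its month (at least one falls on the 29th or later, ruling out '4th Monday').
Last Monday of August 2022: Aug 29 2022.
September 2022 ends with Monday Sep 26 2022.
October 2022 ends with Monday Oct 31 2022.

Aug 29 2022, Sep 26 2022, Oct 31 2022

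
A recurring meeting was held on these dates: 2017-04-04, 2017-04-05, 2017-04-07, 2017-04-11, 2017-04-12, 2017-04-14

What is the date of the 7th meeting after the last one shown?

2017-05-02

The gap pattern 1, 2, 4, 1, 2 repeats every 3 events.
These are the Tuesdays, Wednesdays and Fridays of each week.
The following Tuesday is 2017-04-18.
The following Wednesday is 2017-04-19.
The following Friday is 2017-04-21.
The following Tuesday is 2017-04-25.
The following Wednesday is 2017-04-26.
Next Friday: 2017-04-28.
Next Tuesday: 2017-05-02.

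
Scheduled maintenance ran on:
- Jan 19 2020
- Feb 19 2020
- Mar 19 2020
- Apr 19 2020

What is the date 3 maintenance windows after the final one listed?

Gaps: 31, 29, 31 days — not constant. Every event is on the 19th of the month.
Pattern: the 19th of each month.
Next: May 2020 → May 19 2020.
June 2020: Jun 19 2020.
July 2020: Jul 19 2020.

Jul 19 2020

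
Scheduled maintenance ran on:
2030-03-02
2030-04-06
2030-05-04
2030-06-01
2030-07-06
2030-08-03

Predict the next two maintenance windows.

These are Saturdays at 28- or 35-day spacing (35, 28, 28, 35, 28).
The pattern: 1st Saturday of the month.
September 2030 — 1st Saturday is 2030-09-07.
October 2030 — 1st Saturday is 2030-10-05.

2030-09-07, 2030-10-05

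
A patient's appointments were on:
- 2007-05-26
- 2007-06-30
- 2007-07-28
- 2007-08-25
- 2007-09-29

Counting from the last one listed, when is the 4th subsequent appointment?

All Saturdays; the gaps (35, 28, 28, 35) vary with month length.
This is the last Saturday of each month.
Last Saturday of October 2007: 2007-10-27.
Last Saturday of November 2007: 2007-11-24.
December 2007 ends with Saturday 2007-12-29.
Last Saturday of January 2008: 2008-01-26.

2008-01-26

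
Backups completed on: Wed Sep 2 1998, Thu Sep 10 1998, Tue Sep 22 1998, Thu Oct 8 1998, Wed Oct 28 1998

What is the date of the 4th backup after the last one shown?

Thu Feb 25 1999

Intervals are 8, 12, 16, 20 days — an arithmetic progression with common difference 4.
Next gap: 24 days. Wed Oct 28 1998 + 24 days = Sat Nov 21 1998.
Next gap: 28 days. Sat Nov 21 1998 + 28 days = Sat Dec 19 1998.
Next gap: 32 days. Sat Dec 19 1998 + 32 days = Wed Jan 20 1999.
Next gap: 36 days. Wed Jan 20 1999 + 36 days = Thu Feb 25 1999.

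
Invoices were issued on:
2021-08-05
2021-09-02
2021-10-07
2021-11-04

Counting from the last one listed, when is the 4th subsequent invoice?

All dates are Thursdays, 28, 35, 28 days apart.
Specifically, the 1st Thursday of each month.
1st Thursday of December 2021: 2021-12-02.
January 2022 — 1st Thursday is 2022-01-06.
1st Thursday of February 2022: 2022-02-03.
March 2022 — 1st Thursday is 2022-03-03.

2022-03-03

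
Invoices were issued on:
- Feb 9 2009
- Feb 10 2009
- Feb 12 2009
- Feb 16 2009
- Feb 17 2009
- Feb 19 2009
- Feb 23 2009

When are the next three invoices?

Gaps: 1, 2, 4, 1, 2, 4 days — not constant, but cyclic with period 3.
The events fall on every Monday, Tuesday and Thursday.
The following Tuesday is Feb 24 2009.
The following Thursday is Feb 26 2009.
Next Monday: Mar 2 2009.

Feb 24 2009, Feb 26 2009, Mar 2 2009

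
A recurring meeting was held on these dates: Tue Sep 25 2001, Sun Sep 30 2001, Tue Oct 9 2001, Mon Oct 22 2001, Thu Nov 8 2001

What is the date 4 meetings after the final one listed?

Sun Feb 24 2002

Gaps: 5, 9, 13, 17 days — each gap is 4 larger than the previous one.
Next gap: 21 days. Thu Nov 8 2001 + 21 days = Thu Nov 29 2001.
Next gap: 25 days. Thu Nov 29 2001 + 25 days = Mon Dec 24 2001.
Next gap: 29 days. Mon Dec 24 2001 + 29 days = Tue Jan 22 2002.
Next gap: 33 days. Tue Jan 22 2002 + 33 days = Sun Feb 24 2002.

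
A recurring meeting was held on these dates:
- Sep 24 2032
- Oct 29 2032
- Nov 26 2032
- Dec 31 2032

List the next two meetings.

Jan 28 2033, Feb 25 2033

All Fridays; the gaps (35, 28, 35) vary with month length.
This is the last Friday of each month.
January 2033 ends with Friday Jan 28 2033.
Last Friday of February 2033: Feb 25 2033.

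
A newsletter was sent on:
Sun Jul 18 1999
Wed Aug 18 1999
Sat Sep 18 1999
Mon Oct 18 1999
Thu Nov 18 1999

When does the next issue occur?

Sat Dec 18 1999

The day-of-month is always 18 (31, 31, 30, 31 days between events).
So this recurs on the 18th of each month.
Next: December 1999 → Sat Dec 18 1999.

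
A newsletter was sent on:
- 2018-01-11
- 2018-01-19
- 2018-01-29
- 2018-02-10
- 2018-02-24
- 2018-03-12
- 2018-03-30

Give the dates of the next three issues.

Gaps: 8, 10, 12, 14, 16, 18 days — each gap is 2 larger than the previous one.
Next gap: 20 days. 2018-03-30 + 20 days = 2018-04-19.
Next gap: 22 days. 2018-04-19 + 22 days = 2018-05-11.
Next gap: 24 days. 2018-05-11 + 24 days = 2018-06-04.

2018-04-19, 2018-05-11, 2018-06-04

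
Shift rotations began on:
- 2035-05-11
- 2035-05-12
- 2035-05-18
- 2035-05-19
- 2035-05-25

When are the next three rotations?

2035-05-26, 2035-06-01, 2035-06-02

Gaps: 1, 6, 1, 6 days — not constant, but cyclic with period 2.
The events fall on every Friday and Saturday.
The following Saturday is 2035-05-26.
Next Friday: 2035-06-01.
Next Saturday: 2035-06-02.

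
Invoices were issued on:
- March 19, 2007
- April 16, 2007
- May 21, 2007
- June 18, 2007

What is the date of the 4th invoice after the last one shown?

October 15, 2007

All dates are Mondays, 28, 35, 28 days apart.
Specifically, the 3rd Monday of each month.
3rd Monday of July 2007: July 16, 2007.
August 2007 — 3rd Monday is August 20, 2007.
3rd Monday of September 2007: September 17, 2007.
October 2007 — 3rd Monday is October 15, 2007.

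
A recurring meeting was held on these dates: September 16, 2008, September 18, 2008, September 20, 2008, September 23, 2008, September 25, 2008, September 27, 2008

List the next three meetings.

Gaps: 2, 2, 3, 2, 2 days — not constant, but cyclic with period 3.
The events fall on every Tuesday, Thursday and Saturday.
Next Tuesday: September 30, 2008.
The following Thursday is October 2, 2008.
Next Saturday: October 4, 2008.

September 30, 2008; October 2, 2008; October 4, 2008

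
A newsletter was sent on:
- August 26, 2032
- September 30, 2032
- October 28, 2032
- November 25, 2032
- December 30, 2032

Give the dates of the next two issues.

January 27, 2033; February 24, 2033

All Thursdays; the gaps (35, 28, 28, 35) vary with month length.
This is the last Thursday of each month.
January 2033 ends with Thursday January 27, 2033.
February 2033 ends with Thursday February 24, 2033.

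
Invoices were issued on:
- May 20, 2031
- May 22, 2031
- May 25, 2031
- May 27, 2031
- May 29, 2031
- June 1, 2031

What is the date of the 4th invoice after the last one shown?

Gaps: 2, 3, 2, 2, 3 days — not constant, but cyclic with period 3.
The events fall on every Tuesday, Thursday and Sunday.
Next Tuesday: June 3, 2031.
The following Thursday is June 5, 2031.
The following Sunday is June 8, 2031.
Next Tuesday: June 10, 2031.

June 10, 2031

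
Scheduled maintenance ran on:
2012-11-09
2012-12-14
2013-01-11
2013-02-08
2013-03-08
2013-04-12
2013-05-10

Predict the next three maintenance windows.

2013-06-14, 2013-07-12, 2013-08-09

Gaps: 35, 28, 28, 28, 35, 28 days — a mix of 28 and 35. Every date is a Friday.
Each is the 2nd Friday of its month.
June 2013 — 2nd Friday is 2013-06-14.
July 2013 — 2nd Friday is 2013-07-12.
August 2013 — 2nd Friday is 2013-08-09.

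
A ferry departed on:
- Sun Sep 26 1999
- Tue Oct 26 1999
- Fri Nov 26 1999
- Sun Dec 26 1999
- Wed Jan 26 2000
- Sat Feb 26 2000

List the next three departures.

Gaps: 30, 31, 30, 31, 31 days — not constant. Every event is on the 26th of the month.
Pattern: the 26th of each month.
March 2000: Sun Mar 26 2000.
Next: April 2000 → Wed Apr 26 2000.
May 2000: Fri May 26 2000.

Sun Mar 26 2000, Wed Apr 26 2000, Fri May 26 2000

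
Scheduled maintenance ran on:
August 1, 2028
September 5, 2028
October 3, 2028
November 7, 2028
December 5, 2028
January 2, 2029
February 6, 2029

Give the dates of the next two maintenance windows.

March 6, 2029; April 3, 2029

All dates are Tuesdays, 35, 28, 35, 28, 28, 35 days apart.
Specifically, the 1st Tuesday of each month.
1st Tuesday of March 2029: March 6, 2029.
April 2029 — 1st Tuesday is April 3, 2029.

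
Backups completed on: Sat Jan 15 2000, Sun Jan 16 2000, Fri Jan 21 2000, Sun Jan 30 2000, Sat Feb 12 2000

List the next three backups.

Tue Feb 29 2000, Tue Mar 21 2000, Sat Apr 15 2000

Intervals are 1, 5, 9, 13 days — an arithmetic progression with common difference 4.
Next gap: 17 days. Sat Feb 12 2000 + 17 days = Tue Feb 29 2000.
Next gap: 21 days. Tue Feb 29 2000 + 21 days = Tue Mar 21 2000.
Next gap: 25 days. Tue Mar 21 2000 + 25 days = Sat Apr 15 2000.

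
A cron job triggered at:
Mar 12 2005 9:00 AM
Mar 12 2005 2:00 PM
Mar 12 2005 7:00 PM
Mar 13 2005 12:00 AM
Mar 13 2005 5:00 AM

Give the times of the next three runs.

Spacing: 5, 5, 5, 5 h — constant 5 h.
Mar 13 2005 5:00 AM + 5 h = Mar 13 2005 10:00 AM.
Mar 13 2005 10:00 AM + 5 h = Mar 13 2005 3:00 PM.
Mar 13 2005 3:00 PM + 5 h = Mar 13 2005 8:00 PM.

Mar 13 2005 10:00 AM, Mar 13 2005 3:00 PM, Mar 13 2005 8:00 PM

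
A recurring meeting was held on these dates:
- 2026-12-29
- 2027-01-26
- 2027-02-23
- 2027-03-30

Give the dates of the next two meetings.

All Tuesdays; the gaps (28, 28, 35) vary with month length.
This is the last Tuesday of each month.
Last Tuesday of April 2027: 2027-04-27.
Last Tuesday of May 2027: 2027-05-25.

2027-04-27, 2027-05-25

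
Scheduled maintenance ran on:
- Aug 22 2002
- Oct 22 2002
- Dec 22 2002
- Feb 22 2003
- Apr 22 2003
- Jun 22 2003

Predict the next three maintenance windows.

Each date is the 22nd; the gaps (61, 61, 62, 59, 61) track the month lengths.
The rule is the 22nd of every 2 months.
Next: August 2003 → Aug 22 2003.
Next: October 2003 → Oct 22 2003.
December 2003: Dec 22 2003.

Aug 22 2003, Oct 22 2003, Dec 22 2003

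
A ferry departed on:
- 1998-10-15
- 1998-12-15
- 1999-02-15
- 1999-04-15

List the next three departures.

Each date is the 15th; the gaps (61, 62, 59) track the month lengths.
The rule is the 15th of every 2 months.
Next: June 1999 → 1999-06-15.
Next: August 1999 → 1999-08-15.
October 1999: 1999-10-15.

1999-06-15, 1999-08-15, 1999-10-15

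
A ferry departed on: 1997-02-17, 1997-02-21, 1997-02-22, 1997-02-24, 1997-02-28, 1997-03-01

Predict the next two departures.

Every event lands on a Monday or Friday or Saturday (gaps cycle 4, 1, 2, 4, 1).
So the schedule is: every Monday, Friday and Saturday.
Next Monday: 1997-03-03.
The following Friday is 1997-03-07.

1997-03-03, 1997-03-07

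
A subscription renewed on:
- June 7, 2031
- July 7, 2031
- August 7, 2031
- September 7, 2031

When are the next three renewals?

The day-of-month is always 7 (30, 31, 31 days between events).
So this recurs on the 7th of each month.
October 2031: October 7, 2031.
Next: November 2031 → November 7, 2031.
Next: December 2031 → December 7, 2031.

October 7, 2031; November 7, 2031; December 7, 2031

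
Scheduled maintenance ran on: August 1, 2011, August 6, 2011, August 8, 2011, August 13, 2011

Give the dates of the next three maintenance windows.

The gap pattern 5, 2, 5 repeats every 2 events.
These are the Mondays and Saturdays of each week.
Next Monday: August 15, 2011.
The following Saturday is August 20, 2011.
The following Monday is August 22, 2011.

August 15, 2011; August 20, 2011; August 22, 2011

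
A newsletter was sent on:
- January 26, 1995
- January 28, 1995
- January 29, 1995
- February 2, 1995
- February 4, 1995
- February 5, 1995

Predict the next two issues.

The gap pattern 2, 1, 4, 2, 1 repeats every 3 events.
These are the Thursdays, Saturdays and Sundays of each week.
The following Thursday is February 9, 1995.
The following Saturday is February 11, 1995.

February 9, 1995; February 11, 1995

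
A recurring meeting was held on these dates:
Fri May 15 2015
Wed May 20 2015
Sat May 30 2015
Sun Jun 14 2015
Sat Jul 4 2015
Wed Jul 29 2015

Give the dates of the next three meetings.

Intervals are 5, 10, 15, 20, 25 days — an arithmetic progression with common difference 5.
Next gap: 30 days. Wed Jul 29 2015 + 30 days = Fri Aug 28 2015.
Next gap: 35 days. Fri Aug 28 2015 + 35 days = Fri Oct 2 2015.
Next gap: 40 days. Fri Oct 2 2015 + 40 days = Wed Nov 11 2015.

Fri Aug 28 2015, Fri Oct 2 2015, Wed Nov 11 2015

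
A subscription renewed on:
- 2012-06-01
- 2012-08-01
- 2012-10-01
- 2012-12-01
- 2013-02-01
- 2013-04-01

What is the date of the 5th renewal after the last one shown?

2014-02-01

The day-of-month is always 1 (61, 61, 61, 62, 59 days between events).
So this recurs on the 1st of every 2 months.
Next: June 2013 → 2013-06-01.
August 2013: 2013-08-01.
October 2013: 2013-10-01.
Next: December 2013 → 2013-12-01.
Next: February 2014 → 2014-02-01.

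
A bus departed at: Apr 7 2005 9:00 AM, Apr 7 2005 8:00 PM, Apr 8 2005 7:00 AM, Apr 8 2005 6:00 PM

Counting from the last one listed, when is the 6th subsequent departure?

The interval is a steady 11 hours (11, 11, 11).
Apr 8 2005 6:00 PM + 11 h = Apr 9 2005 5:00 AM.
Apr 9 2005 5:00 AM + 11 h = Apr 9 2005 4:00 PM.
Apr 9 2005 4:00 PM + 11 h = Apr 10 2005 3:00 AM.
Apr 10 2005 3:00 AM + 11 h = Apr 10 2005 2:00 PM.
Apr 10 2005 2:00 PM + 11 h = Apr 11 2005 1:00 AM.
Apr 11 2005 1:00 AM + 11 h = Apr 11 2005 12:00 PM.

Apr 11 2005 12:00 PM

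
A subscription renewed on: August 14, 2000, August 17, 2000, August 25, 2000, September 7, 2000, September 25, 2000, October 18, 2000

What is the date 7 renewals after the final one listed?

August 15, 2001

Gaps: 3, 8, 13, 18, 23 days — each gap is 5 larger than the previous one.
Next gap: 28 days. October 18, 2000 + 28 days = November 15, 2000.
Next gap: 33 days. November 15, 2000 + 33 days = December 18, 2000.
Next gap: 38 days. December 18, 2000 + 38 days = January 25, 2001.
Next gap: 43 days. January 25, 2001 + 43 days = March 9, 2001.
Next gap: 48 days. March 9, 2001 + 48 days = April 26, 2001.
Next gap: 53 days. April 26, 2001 + 53 days = June 18, 2001.
Next gap: 58 days. June 18, 2001 + 58 days = August 15, 2001.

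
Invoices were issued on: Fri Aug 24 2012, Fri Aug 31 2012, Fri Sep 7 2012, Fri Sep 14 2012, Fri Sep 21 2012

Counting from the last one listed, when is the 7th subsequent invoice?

Gaps between consecutive events: 7, 7, 7, 7 days — a constant 7-day interval.
Fri Sep 21 2012 + 7 days = Fri Sep 28 2012.
Fri Sep 28 2012 + 7 days = Fri Oct 5 2012.
Fri Oct 5 2012 + 7 days = Fri Oct 12 2012.
Fri Oct 12 2012 + 7 days = Fri Oct 19 2012.
Fri Oct 19 2012 + 7 days = Fri Oct 26 2012.
Fri Oct 26 2012 + 7 days = Fri Nov 2 2012.
Fri Nov 2 2012 + 7 days = Fri Nov 9 2012.

Fri Nov 9 2012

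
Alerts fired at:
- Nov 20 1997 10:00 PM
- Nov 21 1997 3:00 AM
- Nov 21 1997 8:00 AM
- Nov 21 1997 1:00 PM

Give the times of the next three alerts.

Nov 21 1997 6:00 PM, Nov 21 1997 11:00 PM, Nov 22 1997 4:00 AM

Spacing: 5, 5, 5 h — constant 5 h.
Nov 21 1997 1:00 PM + 5 h = Nov 21 1997 6:00 PM.
Nov 21 1997 6:00 PM + 5 h = Nov 21 1997 11:00 PM.
Nov 21 1997 11:00 PM + 5 h = Nov 22 1997 4:00 AM.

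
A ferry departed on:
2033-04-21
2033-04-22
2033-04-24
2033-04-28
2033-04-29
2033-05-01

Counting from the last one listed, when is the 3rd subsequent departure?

Every event lands on a Thursday or Friday or Sunday (gaps cycle 1, 2, 4, 1, 2).
So the schedule is: every Thursday, Friday and Sunday.
The following Thursday is 2033-05-05.
Next Friday: 2033-05-06.
Next Sunday: 2033-05-08.

2033-05-08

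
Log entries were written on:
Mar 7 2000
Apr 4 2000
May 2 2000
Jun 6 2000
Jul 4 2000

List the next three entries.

Aug 1 2000, Sep 5 2000, Oct 3 2000

These are Tuesdays at 28- or 35-day spacing (28, 28, 35, 28).
The pattern: 1st Tuesday of the month.
August 2000 — 1st Tuesday is Aug 1 2000.
September 2000 — 1st Tuesday is Sep 5 2000.
1st Tuesday of October 2000: Oct 3 2000.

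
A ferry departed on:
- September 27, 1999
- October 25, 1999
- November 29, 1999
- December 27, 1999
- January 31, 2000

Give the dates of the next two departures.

February 28, 2000; March 27, 2000

Every date is a Monday; gaps 28, 35, 28, 35 days.
Each is the last Monday of its month (at least one falls on the 29th or later, ruling out '4th Monday').
Last Monday of February 2000: February 28, 2000.
Last Monday of March 2000: March 27, 2000.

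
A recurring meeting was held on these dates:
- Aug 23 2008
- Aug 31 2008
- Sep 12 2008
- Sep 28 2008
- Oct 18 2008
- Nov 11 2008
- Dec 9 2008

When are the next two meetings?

Jan 10 2009, Feb 15 2009

The spacing grows by 4 each time: 8, 12, 16, 20, 24, 28 days.
Next gap: 32 days. Dec 9 2008 + 32 days = Jan 10 2009.
Next gap: 36 days. Jan 10 2009 + 36 days = Feb 15 2009.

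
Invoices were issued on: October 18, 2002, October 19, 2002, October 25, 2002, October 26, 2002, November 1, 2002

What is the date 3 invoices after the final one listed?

November 9, 2002

Gaps: 1, 6, 1, 6 days — not constant, but cyclic with period 2.
The events fall on every Friday and Saturday.
Next Saturday: November 2, 2002.
The following Friday is November 8, 2002.
Next Saturday: November 9, 2002.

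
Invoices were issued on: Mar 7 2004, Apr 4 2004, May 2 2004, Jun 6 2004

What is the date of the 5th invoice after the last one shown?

These are Sundays at 28- or 35-day spacing (28, 28, 35).
The pattern: 1st Sunday of the month.
1st Sunday of July 2004: Jul 4 2004.
August 2004 — 1st Sunday is Aug 1 2004.
September 2004 — 1st Sunday is Sep 5 2004.
1st Sunday of October 2004: Oct 3 2004.
November 2004 — 1st Sunday is Nov 7 2004.

Nov 7 2004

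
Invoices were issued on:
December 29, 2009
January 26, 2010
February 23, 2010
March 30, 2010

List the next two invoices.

Every date is a Tuesday; gaps 28, 28, 35 days.
Each is the last Tuesday of its month (at least one falls on the 29th or later, ruling out '4th Tuesday').
April 2010 ends with Tuesday April 27, 2010.
Last Tuesday of May 2010: May 25, 2010.

April 27, 2010; May 25, 2010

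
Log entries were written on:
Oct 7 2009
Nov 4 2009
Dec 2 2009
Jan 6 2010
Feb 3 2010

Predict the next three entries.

These are Wednesdays at 28- or 35-day spacing (28, 28, 35, 28).
The pattern: 1st Wednesday of the month.
1st Wednesday of March 2010: Mar 3 2010.
April 2010 — 1st Wednesday is Apr 7 2010.
1st Wednesday of May 2010: May 5 2010.

Mar 3 2010, Apr 7 2010, May 5 2010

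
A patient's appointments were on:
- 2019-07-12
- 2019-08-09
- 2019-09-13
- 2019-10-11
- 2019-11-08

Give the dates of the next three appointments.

2019-12-13, 2020-01-10, 2020-02-14

These are Fridays at 28- or 35-day spacing (28, 35, 28, 28).
The pattern: 2nd Friday of the month.
December 2019 — 2nd Friday is 2019-12-13.
January 2020 — 2nd Friday is 2020-01-10.
2nd Friday of February 2020: 2020-02-14.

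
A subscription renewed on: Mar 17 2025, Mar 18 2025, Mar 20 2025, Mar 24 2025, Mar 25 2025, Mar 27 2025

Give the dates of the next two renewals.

Gaps: 1, 2, 4, 1, 2 days — not constant, but cyclic with period 3.
The events fall on every Monday, Tuesday and Thursday.
The following Monday is Mar 31 2025.
The following Tuesday is Apr 1 2025.

Mar 31 2025, Apr 1 2025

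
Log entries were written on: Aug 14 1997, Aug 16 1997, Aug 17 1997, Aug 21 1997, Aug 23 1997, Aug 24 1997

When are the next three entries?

The gap pattern 2, 1, 4, 2, 1 repeats every 3 events.
These are the Thursdays, Saturdays and Sundays of each week.
Next Thursday: Aug 28 1997.
Next Saturday: Aug 30 1997.
The following Sunday is Aug 31 1997.

Aug 28 1997, Aug 30 1997, Aug 31 1997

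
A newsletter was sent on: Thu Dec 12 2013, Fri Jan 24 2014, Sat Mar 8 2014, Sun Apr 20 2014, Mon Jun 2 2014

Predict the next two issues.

Gaps between consecutive events: 43, 43, 43, 43 days — a constant 43-day interval.
Mon Jun 2 2014 + 43 days = Tue Jul 15 2014.
Tue Jul 15 2014 + 43 days = Wed Aug 27 2014.

Tue Jul 15 2014, Wed Aug 27 2014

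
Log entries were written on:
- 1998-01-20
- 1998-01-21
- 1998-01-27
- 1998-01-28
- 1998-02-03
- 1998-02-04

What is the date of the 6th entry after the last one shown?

1998-02-25

Every event lands on a Tuesday or Wednesday (gaps cycle 1, 6, 1, 6, 1).
So the schedule is: every Tuesday and Wednesday.
The following Tuesday is 1998-02-10.
Next Wednesday: 1998-02-11.
Next Tuesday: 1998-02-17.
The following Wednesday is 1998-02-18.
The following Tuesday is 1998-02-24.
Next Wednesday: 1998-02-25.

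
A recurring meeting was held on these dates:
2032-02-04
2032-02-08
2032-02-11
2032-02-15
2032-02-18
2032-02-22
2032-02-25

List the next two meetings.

2032-02-29, 2032-03-03

The gap pattern 4, 3, 4, 3, 4, 3 repeats every 2 events.
These are the Wednesdays and Sundays of each week.
The following Sunday is 2032-02-29.
The following Wednesday is 2032-03-03.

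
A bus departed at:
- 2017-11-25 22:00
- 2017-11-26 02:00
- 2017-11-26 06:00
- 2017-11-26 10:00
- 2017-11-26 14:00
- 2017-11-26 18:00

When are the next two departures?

Spacing: 4, 4, 4, 4, 4 h — constant 4 h.
2017-11-26 18:00 + 4 h = 2017-11-26 22:00.
2017-11-26 22:00 + 4 h = 2017-11-27 02:00.

2017-11-26 22:00, 2017-11-27 02:00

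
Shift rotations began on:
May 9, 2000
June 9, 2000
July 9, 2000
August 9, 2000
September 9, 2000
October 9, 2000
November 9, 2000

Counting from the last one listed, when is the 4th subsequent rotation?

March 9, 2001

Each date is the 9th; the gaps (31, 30, 31, 31, 30, 31) track the month lengths.
The rule is the 9th of each month.
December 2000: December 9, 2000.
January 2001: January 9, 2001.
Next: February 2001 → February 9, 2001.
March 2001: March 9, 2001.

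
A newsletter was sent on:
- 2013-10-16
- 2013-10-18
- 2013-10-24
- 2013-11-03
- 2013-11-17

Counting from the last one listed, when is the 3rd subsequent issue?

Intervals are 2, 6, 10, 14 days — an arithmetic progression with common difference 4.
Next gap: 18 days. 2013-11-17 + 18 days = 2013-12-05.
Next gap: 22 days. 2013-12-05 + 22 days = 2013-12-27.
Next gap: 26 days. 2013-12-27 + 26 days = 2014-01-22.

2014-01-22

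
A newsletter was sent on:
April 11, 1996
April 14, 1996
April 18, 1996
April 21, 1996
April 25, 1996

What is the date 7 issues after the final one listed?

May 19, 1996

Gaps: 3, 4, 3, 4 days — not constant, but cyclic with period 2.
The events fall on every Thursday and Sunday.
The following Sunday is April 28, 1996.
The following Thursday is May 2, 1996.
Next Sunday: May 5, 1996.
Next Thursday: May 9, 1996.
Next Sunday: May 12, 1996.
Next Thursday: May 16, 1996.
The following Sunday is May 19, 1996.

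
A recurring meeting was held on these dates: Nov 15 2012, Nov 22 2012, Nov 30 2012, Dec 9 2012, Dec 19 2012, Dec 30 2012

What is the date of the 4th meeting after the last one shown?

Feb 22 2013

Intervals are 7, 8, 9, 10, 11 days — an arithmetic progression with common difference 1.
Next gap: 12 days. Dec 30 2012 + 12 days = Jan 11 2013.
Next gap: 13 days. Jan 11 2013 + 13 days = Jan 24 2013.
Next gap: 14 days. Jan 24 2013 + 14 days = Feb 7 2013.
Next gap: 15 days. Feb 7 2013 + 15 days = Feb 22 2013.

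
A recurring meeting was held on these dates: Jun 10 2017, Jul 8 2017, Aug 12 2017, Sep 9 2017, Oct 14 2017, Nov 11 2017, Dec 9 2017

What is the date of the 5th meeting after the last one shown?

All dates are Saturdays, 28, 35, 28, 35, 28, 28 days apart.
Specifically, the 2nd Saturday of each month.
January 2018 — 2nd Saturday is Jan 13 2018.
2nd Saturday of February 2018: Feb 10 2018.
2nd Saturday of March 2018: Mar 10 2018.
April 2018 — 2nd Saturday is Apr 14 2018.
May 2018 — 2nd Saturday is May 12 2018.

May 12 2018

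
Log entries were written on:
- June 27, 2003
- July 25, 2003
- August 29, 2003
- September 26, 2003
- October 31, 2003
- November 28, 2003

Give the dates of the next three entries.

All Fridays; the gaps (28, 35, 28, 35, 28) vary with month length.
This is the last Friday of each month.
December 2003 ends with Friday December 26, 2003.
January 2004 ends with Friday January 30, 2004.
Last Friday of February 2004: February 27, 2004.

December 26, 2003; January 30, 2004; February 27, 2004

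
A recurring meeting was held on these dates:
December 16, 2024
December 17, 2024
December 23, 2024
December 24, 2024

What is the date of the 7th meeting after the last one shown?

January 20, 2025

The gap pattern 1, 6, 1 repeats every 2 events.
These are the Mondays and Tuesdays of each week.
The following Monday is December 30, 2024.
Next Tuesday: December 31, 2024.
The following Monday is January 6, 2025.
Next Tuesday: January 7, 2025.
The following Monday is January 13, 2025.
Next Tuesday: January 14, 2025.
Next Monday: January 20, 2025.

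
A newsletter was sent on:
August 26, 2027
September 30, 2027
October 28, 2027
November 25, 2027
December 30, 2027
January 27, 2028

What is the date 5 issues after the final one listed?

June 29, 2028

Every date is a Thursday; gaps 35, 28, 28, 35, 28 days.
Each is the last Thursday of its month (at least one falls on the 29th or later, ruling out '4th Thursday').
February 2028 ends with Thursday February 24, 2028.
Last Thursday of March 2028: March 30, 2028.
April 2028 ends with Thursday April 27, 2028.
Last Thursday of May 2028: May 25, 2028.
Last Thursday of June 2028: June 29, 2028.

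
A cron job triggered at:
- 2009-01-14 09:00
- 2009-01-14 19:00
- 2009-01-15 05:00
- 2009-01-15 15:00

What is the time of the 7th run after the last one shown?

The interval is a steady 10 hours (10, 10, 10).
2009-01-15 15:00 + 10 h = 2009-01-16 01:00.
2009-01-16 01:00 + 10 h = 2009-01-16 11:00.
2009-01-16 11:00 + 10 h = 2009-01-16 21:00.
2009-01-16 21:00 + 10 h = 2009-01-17 07:00.
2009-01-17 07:00 + 10 h = 2009-01-17 17:00.
2009-01-17 17:00 + 10 h = 2009-01-18 03:00.
2009-01-18 03:00 + 10 h = 2009-01-18 13:00.

2009-01-18 13:00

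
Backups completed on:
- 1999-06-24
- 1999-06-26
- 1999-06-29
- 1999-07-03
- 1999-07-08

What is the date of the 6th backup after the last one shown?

Intervals are 2, 3, 4, 5 days — an arithmetic progression with common difference 1.
Next gap: 6 days. 1999-07-08 + 6 days = 1999-07-14.
Next gap: 7 days. 1999-07-14 + 7 days = 1999-07-21.
Next gap: 8 days. 1999-07-21 + 8 days = 1999-07-29.
Next gap: 9 days. 1999-07-29 + 9 days = 1999-08-07.
Next gap: 10 days. 1999-08-07 + 10 days = 1999-08-17.
Next gap: 11 days. 1999-08-17 + 11 days = 1999-08-28.

1999-08-28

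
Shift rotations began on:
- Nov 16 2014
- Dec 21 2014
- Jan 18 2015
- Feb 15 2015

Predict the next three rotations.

These are Sundays at 28- or 35-day spacing (35, 28, 28).
The pattern: 3rd Sunday of the month.
March 2015 — 3rd Sunday is Mar 15 2015.
April 2015 — 3rd Sunday is Apr 19 2015.
3rd Sunday of May 2015: May 17 2015.

Mar 15 2015, Apr 19 2015, May 17 2015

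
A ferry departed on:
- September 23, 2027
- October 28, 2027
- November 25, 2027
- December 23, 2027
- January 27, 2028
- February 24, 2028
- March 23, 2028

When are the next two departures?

April 27, 2028; May 25, 2028

These are Thursdays at 28- or 35-day spacing (35, 28, 28, 35, 28, 28).
The pattern: 4th Thursday of the month.
April 2028 — 4th Thursday is April 27, 2028.
May 2028 — 4th Thursday is May 25, 2028.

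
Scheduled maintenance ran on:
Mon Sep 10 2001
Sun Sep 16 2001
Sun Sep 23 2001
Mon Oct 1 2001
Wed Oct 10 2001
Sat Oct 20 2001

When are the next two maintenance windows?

Wed Oct 31 2001, Mon Nov 12 2001

Gaps: 6, 7, 8, 9, 10 days — each gap is 1 larger than the previous one.
Next gap: 11 days. Sat Oct 20 2001 + 11 days = Wed Oct 31 2001.
Next gap: 12 days. Wed Oct 31 2001 + 12 days = Mon Nov 12 2001.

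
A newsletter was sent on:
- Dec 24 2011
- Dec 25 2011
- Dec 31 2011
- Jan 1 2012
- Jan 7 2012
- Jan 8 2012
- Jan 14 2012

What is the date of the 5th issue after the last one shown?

Jan 29 2012

Gaps: 1, 6, 1, 6, 1, 6 days — not constant, but cyclic with period 2.
The events fall on every Saturday and Sunday.
Next Sunday: Jan 15 2012.
Next Saturday: Jan 21 2012.
Next Sunday: Jan 22 2012.
The following Saturday is Jan 28 2012.
The following Sunday is Jan 29 2012.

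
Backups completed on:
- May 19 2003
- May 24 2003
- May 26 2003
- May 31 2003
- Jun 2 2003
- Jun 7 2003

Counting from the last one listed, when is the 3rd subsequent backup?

The gap pattern 5, 2, 5, 2, 5 repeats every 2 events.
These are the Mondays and Saturdays of each week.
The following Monday is Jun 9 2003.
The following Saturday is Jun 14 2003.
Next Monday: Jun 16 2003.

Jun 16 2003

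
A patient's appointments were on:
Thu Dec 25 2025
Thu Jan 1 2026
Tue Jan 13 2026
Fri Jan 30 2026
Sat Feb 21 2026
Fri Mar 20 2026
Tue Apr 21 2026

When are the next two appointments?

Thu May 28 2026, Thu Jul 9 2026

The spacing grows by 5 each time: 7, 12, 17, 22, 27, 32 days.
Next gap: 37 days. Tue Apr 21 2026 + 37 days = Thu May 28 2026.
Next gap: 42 days. Thu May 28 2026 + 42 days = Thu Jul 9 2026.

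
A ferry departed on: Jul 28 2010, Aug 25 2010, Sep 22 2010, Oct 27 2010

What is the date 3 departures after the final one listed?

All dates are Wednesdays, 28, 28, 35 days apart.
Specifically, the 4th Wednesday of each month.
November 2010 — 4th Wednesday is Nov 24 2010.
December 2010 — 4th Wednesday is Dec 22 2010.
January 2011 — 4th Wednesday is Jan 26 2011.

Jan 26 2011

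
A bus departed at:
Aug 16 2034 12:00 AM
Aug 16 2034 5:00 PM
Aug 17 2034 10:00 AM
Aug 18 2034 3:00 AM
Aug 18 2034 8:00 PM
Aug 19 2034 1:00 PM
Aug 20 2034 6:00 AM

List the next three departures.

Aug 20 2034 11:00 PM, Aug 21 2034 4:00 PM, Aug 22 2034 9:00 AM

The interval is a steady 17 hours (17, 17, 17, 17, 17, 17).
Aug 20 2034 6:00 AM + 17 h = Aug 20 2034 11:00 PM.
Aug 20 2034 11:00 PM + 17 h = Aug 21 2034 4:00 PM.
Aug 21 2034 4:00 PM + 17 h = Aug 22 2034 9:00 AM.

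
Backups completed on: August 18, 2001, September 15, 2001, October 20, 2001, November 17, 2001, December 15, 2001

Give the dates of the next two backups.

These are Saturdays at 28- or 35-day spacing (28, 35, 28, 28).
The pattern: 3rd Saturday of the month.
3rd Saturday of January 2002: January 19, 2002.
3rd Saturday of February 2002: February 16, 2002.

January 19, 2002; February 16, 2002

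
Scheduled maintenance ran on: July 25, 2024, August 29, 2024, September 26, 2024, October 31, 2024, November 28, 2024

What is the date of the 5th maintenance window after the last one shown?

All Thursdays; the gaps (35, 28, 35, 28) vary with month length.
This is the last Thursday of each month.
December 2024 ends with Thursday December 26, 2024.
January 2025 ends with Thursday January 30, 2025.
February 2025 ends with Thursday February 27, 2025.
Last Thursday of March 2025: March 27, 2025.
April 2025 ends with Thursday April 24, 2025.

April 24, 2025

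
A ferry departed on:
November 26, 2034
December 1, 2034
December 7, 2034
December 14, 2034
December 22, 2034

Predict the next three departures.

December 31, 2034; January 10, 2035; January 21, 2035

Gaps: 5, 6, 7, 8 days — each gap is 1 larger than the previous one.
Next gap: 9 days. December 22, 2034 + 9 days = December 31, 2034.
Next gap: 10 days. December 31, 2034 + 10 days = January 10, 2035.
Next gap: 11 days. January 10, 2035 + 11 days = January 21, 2035.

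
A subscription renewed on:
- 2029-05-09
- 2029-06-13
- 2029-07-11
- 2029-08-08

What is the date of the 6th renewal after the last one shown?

These are Wednesdays at 28- or 35-day spacing (35, 28, 28).
The pattern: 2nd Wednesday of the month.
September 2029 — 2nd Wednesday is 2029-09-12.
October 2029 — 2nd Wednesday is 2029-10-10.
2nd Wednesday of November 2029: 2029-11-14.
2nd Wednesday of December 2029: 2029-12-12.
2nd Wednesday of January 2030: 2030-01-09.
February 2030 — 2nd Wednesday is 2030-02-13.

2030-02-13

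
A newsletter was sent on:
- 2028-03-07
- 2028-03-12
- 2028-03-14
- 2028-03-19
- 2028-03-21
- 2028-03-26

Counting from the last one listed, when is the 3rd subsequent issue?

2028-04-04

Gaps: 5, 2, 5, 2, 5 days — not constant, but cyclic with period 2.
The events fall on every Tuesday and Sunday.
Next Tuesday: 2028-03-28.
Next Sunday: 2028-04-02.
Next Tuesday: 2028-04-04.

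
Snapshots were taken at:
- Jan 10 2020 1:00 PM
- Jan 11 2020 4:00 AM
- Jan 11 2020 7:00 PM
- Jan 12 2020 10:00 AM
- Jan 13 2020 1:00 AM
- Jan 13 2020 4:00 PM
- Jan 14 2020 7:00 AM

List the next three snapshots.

Jan 14 2020 10:00 PM, Jan 15 2020 1:00 PM, Jan 16 2020 4:00 AM

The interval is a steady 15 hours (15, 15, 15, 15, 15, 15).
Jan 14 2020 7:00 AM + 15 h = Jan 14 2020 10:00 PM.
Jan 14 2020 10:00 PM + 15 h = Jan 15 2020 1:00 PM.
Jan 15 2020 1:00 PM + 15 h = Jan 16 2020 4:00 AM.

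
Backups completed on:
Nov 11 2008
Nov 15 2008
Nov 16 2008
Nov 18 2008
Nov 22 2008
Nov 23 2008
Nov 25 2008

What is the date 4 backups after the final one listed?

Dec 6 2008

Every event lands on a Tuesday or Saturday or Sunday (gaps cycle 4, 1, 2, 4, 1, 2).
So the schedule is: every Tuesday, Saturday and Sunday.
Next Saturday: Nov 29 2008.
The following Sunday is Nov 30 2008.
Next Tuesday: Dec 2 2008.
Next Saturday: Dec 6 2008.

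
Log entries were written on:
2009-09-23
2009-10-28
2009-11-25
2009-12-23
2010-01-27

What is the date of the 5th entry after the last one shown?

All dates are Wednesdays, 35, 28, 28, 35 days apart.
Specifically, the 4th Wednesday of each month.
February 2010 — 4th Wednesday is 2010-02-24.
March 2010 — 4th Wednesday is 2010-03-24.
April 2010 — 4th Wednesday is 2010-04-28.
May 2010 — 4th Wednesday is 2010-05-26.
4th Wednesday of June 2010: 2010-06-23.

2010-06-23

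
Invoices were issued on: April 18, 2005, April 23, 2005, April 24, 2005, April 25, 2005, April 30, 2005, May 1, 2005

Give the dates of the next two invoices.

The gap pattern 5, 1, 1, 5, 1 repeats every 3 events.
These are the Mondays, Saturdays and Sundays of each week.
Next Monday: May 2, 2005.
Next Saturday: May 7, 2005.

May 2, 2005; May 7, 2005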